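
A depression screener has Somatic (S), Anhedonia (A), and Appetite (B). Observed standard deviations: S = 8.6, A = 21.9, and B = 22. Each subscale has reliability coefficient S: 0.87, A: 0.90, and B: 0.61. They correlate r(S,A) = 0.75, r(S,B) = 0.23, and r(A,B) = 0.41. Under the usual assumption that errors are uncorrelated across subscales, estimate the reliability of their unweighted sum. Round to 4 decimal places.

Var(S+A+B) = 8.6² + 21.9² + 22² + 2·[8.6·21.9·0.75 + 8.6·22·0.23 + 21.9·22·0.41] = 1037.57 + 764.618 = 1802.19.
Under uncorrelated errors the observed covariances equal the true-score covariances, so only the own-variance terms attenuate.
True-score variance = [8.6²·0.87 + 21.9²·0.90 + 22²·0.61] + 764.618 = 791.234 + 764.618 = 1555.85.
Reliability = 1555.85 / 1802.19 = 0.8633.

0.8633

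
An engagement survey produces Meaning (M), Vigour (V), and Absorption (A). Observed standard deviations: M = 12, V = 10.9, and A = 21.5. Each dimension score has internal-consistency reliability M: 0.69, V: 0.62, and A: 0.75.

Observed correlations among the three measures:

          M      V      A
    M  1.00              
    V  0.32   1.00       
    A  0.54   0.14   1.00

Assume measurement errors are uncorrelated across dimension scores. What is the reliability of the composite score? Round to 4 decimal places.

0.8219

Var(M+V+A) = 12² + 10.9² + 21.5² + 2·[12·10.9·0.32 + 12·21.5·0.54 + 10.9·21.5·0.14] = 725.06 + 427.97 = 1153.03.
Under uncorrelated errors the observed covariances equal the true-score covariances, so only the own-variance terms attenuate.
True-score variance = [12²·0.69 + 10.9²·0.62 + 21.5²·0.75] + 427.97 = 519.71 + 427.97 = 947.68.
Reliability = 947.68 / 1153.03 = 0.8219.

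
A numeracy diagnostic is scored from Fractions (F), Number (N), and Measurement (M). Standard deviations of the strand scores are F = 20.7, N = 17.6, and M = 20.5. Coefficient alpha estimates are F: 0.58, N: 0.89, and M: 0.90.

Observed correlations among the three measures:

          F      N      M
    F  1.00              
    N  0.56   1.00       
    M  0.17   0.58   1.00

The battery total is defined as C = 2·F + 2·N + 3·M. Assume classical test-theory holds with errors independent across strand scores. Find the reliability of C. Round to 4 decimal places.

0.8949

Var(C) = 2²·20.7² + 2²·17.6² + 3²·20.5² + 2·[4·20.7·17.6·0.56 + 6·20.7·20.5·0.17 + 6·17.6·20.5·0.58] = 6735.25 + 5009 = 11744.2.
Under uncorrelated errors the observed covariances equal the true-score covariances, so only the own-variance terms attenuate.
True-score variance = [2²·20.7²·0.58 + 2²·17.6²·0.89 + 3²·20.5²·0.90] + 5009 = 5500.87 + 5009 = 10509.9.
Reliability = 10509.9 / 11744.2 = 0.8949.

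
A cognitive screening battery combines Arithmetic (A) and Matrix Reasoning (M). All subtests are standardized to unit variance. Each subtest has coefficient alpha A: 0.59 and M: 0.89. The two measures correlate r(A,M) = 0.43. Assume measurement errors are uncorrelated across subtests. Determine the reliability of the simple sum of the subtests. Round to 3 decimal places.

Var(A+M) = 2 + 2·[0.43] = 2 + 0.86 = 2.86.
With uncorrelated errors the cross-covariances are all true-score covariance, so they carry over unchanged; only the diagonal terms shrink to ρᵢσᵢ².
True-score variance = [0.59 + 0.89] + 0.86 = 1.48 + 0.86 = 2.34.
Reliability = 2.34 / 2.86 = 0.818.

0.818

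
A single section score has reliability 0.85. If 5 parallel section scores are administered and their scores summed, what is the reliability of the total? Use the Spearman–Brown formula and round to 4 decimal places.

ρ_k = kρ / (1 + (k−1)ρ) = 5·0.85 / (1 + 4·0.85) = 4.250 / 4.400 = 0.9659.

0.9659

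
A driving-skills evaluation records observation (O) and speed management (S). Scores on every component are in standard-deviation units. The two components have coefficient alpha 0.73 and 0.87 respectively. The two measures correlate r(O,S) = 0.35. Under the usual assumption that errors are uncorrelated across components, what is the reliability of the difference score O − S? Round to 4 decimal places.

0.6923

Var(O−S) = 1 + 1 − 2·0.35 = 2 − 0.7 = 1.3.
With uncorrelated errors the cross-covariances are all true-score covariance, so they carry over unchanged; only the diagonal terms shrink to ρᵢσᵢ².
True-score variance = [0.73 + 0.87] − 0.7 = 1.6 − 0.7 = 0.9.
Reliability = 0.9 / 1.3 = 0.6923.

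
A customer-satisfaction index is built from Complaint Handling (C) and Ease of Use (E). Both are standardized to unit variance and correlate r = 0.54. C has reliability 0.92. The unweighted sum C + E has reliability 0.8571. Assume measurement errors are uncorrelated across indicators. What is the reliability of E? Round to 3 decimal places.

Var(C+E) = 2 + 2·0.54 = 3.080.
True-score variance = ρ_C + ρ_E + 2·0.54, so 0.8571 = (0.92 + ρ_E + 1.08) / 3.080.
ρ_E = 0.8571·3.080 − 0.92 − 1.08 = 0.640.

0.640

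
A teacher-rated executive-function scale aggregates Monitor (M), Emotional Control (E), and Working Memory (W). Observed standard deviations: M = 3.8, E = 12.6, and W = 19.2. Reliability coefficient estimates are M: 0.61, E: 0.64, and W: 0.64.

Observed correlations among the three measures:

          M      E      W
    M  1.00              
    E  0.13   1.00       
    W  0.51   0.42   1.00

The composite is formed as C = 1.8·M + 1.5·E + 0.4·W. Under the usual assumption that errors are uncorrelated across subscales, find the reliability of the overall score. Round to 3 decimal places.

Var(C) = 1.8²·3.8² + 1.5²·12.6² + 0.4²·19.2² + 2·[2.7·3.8·12.6·0.13 + 0.72·3.8·19.2·0.51 + 0.6·12.6·19.2·0.42] = 462.978 + 209.121 = 672.099.
With uncorrelated errors the cross-covariances are all true-score covariance, so they carry over unchanged; only the diagonal terms shrink to ρᵢσᵢ².
True-score variance = [1.8²·3.8²·0.61 + 1.5²·12.6²·0.64 + 0.4²·19.2²·0.64] + 209.121 = 294.902 + 209.121 = 504.024.
Reliability = 504.024 / 672.099 = 0.750.

0.750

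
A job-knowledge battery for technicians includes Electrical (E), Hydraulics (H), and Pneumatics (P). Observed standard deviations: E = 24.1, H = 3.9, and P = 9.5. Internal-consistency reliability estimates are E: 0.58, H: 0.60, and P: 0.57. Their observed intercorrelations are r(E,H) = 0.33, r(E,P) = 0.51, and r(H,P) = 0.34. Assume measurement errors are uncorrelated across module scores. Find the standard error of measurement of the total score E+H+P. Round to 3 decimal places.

Var(total) = 686.27 + 320.756 = 1007.03.
True-score variance = 397.438 + 320.756 = 718.195, so reliability = 0.7132.
Error variance = 1007.03 − 718.195 = 288.832; SEM = √288.832 = 16.995.

16.995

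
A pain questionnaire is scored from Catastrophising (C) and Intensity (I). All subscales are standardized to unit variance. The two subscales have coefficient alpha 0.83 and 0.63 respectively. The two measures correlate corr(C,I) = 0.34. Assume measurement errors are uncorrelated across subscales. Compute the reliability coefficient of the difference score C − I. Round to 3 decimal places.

0.591

Var(C−I) = 1 + 1 − 2·0.34 = 2 − 0.68 = 1.32.
Because errors are independent across components, Cov(Tᵢ,Tⱼ) = Cov(Xᵢ,Xⱼ); the off-diagonal part of the true-score variance is the same as above.
True-score variance = [0.83 + 0.63] − 0.68 = 1.46 − 0.68 = 0.78.
Reliability = 0.78 / 1.32 = 0.591.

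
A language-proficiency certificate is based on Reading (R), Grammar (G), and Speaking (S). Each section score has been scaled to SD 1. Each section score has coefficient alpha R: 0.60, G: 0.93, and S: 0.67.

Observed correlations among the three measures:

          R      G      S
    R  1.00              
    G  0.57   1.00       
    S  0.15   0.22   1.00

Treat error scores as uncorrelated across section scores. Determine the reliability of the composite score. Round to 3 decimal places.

Var(R+G+S) = 3 + 2·[0.57 + 0.15 + 0.22] = 3 + 1.88 = 4.88.
With uncorrelated errors the cross-covariances are all true-score covariance, so they carry over unchanged; only the diagonal terms shrink to ρᵢσᵢ².
True-score variance = [0.60 + 0.93 + 0.67] + 1.88 = 2.2 + 1.88 = 4.08.
Reliability = 4.08 / 4.88 = 0.836.

0.836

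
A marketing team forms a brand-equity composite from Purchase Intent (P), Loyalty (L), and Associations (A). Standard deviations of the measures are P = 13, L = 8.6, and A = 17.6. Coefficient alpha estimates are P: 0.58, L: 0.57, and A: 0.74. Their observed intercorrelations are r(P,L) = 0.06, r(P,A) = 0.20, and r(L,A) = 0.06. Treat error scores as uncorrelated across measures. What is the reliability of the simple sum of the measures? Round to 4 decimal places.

0.7287

Var(P+L+A) = 13² + 8.6² + 17.6² + 2·[13·8.6·0.06 + 13·17.6·0.20 + 8.6·17.6·0.06] = 552.72 + 123.099 = 675.819.
Under uncorrelated errors the observed covariances equal the true-score covariances, so only the own-variance terms attenuate.
True-score variance = [13²·0.58 + 8.6²·0.57 + 17.6²·0.74] + 123.099 = 369.4 + 123.099 = 492.499.
Reliability = 492.499 / 675.819 = 0.7287.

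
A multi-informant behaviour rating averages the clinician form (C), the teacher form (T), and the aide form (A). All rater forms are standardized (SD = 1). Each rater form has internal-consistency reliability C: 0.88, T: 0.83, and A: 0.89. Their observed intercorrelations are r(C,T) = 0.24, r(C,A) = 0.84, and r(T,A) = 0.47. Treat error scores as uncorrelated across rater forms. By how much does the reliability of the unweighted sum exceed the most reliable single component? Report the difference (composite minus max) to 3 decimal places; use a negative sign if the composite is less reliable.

0.044

Var(sum) = 3 + 3.1 = 6.1; true-score variance = 2.6 + 3.1 = 5.7; composite reliability = 0.9344.
Max component reliability = 0.8900.
Difference = 0.9344 − 0.8900 = 0.044.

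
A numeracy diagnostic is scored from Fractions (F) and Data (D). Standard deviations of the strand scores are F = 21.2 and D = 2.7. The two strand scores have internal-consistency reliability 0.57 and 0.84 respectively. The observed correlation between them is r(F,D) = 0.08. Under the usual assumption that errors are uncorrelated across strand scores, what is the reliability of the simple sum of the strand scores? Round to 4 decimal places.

0.5827

Var(F+D) = 21.2² + 2.7² + 2·[21.2·2.7·0.08] = 456.73 + 9.1584 = 465.888.
Under uncorrelated errors the observed covariances equal the true-score covariances, so only the own-variance terms attenuate.
True-score variance = [21.2²·0.57 + 2.7²·0.84] + 9.1584 = 262.304 + 9.1584 = 271.463.
Reliability = 271.463 / 465.888 = 0.5827.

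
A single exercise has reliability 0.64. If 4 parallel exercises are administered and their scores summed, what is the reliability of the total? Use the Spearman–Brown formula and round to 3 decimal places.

0.877

ρ_k = kρ / (1 + (k−1)ρ) = 4·0.64 / (1 + 3·0.64) = 2.560 / 2.920 = 0.877.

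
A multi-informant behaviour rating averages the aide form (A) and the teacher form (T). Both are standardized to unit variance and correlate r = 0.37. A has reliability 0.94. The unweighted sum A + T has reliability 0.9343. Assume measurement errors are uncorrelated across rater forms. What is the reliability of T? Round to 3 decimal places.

0.880

Var(A+T) = 2 + 2·0.37 = 2.740.
True-score variance = ρ_A + ρ_T + 2·0.37, so 0.9343 = (0.94 + ρ_T + 0.74) / 2.740.
ρ_T = 0.9343·2.740 − 0.94 − 0.74 = 0.880.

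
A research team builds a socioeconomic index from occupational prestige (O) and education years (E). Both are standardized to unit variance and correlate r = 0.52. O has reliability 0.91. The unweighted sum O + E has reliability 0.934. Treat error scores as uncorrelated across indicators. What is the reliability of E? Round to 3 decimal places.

0.889

Var(O+E) = 2 + 2·0.52 = 3.040.
True-score variance = ρ_O + ρ_E + 2·0.52, so 0.934 = (0.91 + ρ_E + 1.04) / 3.040.
ρ_E = 0.934·3.040 − 0.91 − 1.04 = 0.889.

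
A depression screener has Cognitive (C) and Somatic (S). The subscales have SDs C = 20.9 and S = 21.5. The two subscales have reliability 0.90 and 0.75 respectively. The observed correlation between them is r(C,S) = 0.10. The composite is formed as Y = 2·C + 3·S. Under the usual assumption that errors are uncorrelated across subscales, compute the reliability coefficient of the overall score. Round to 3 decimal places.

Var(Y) = 2²·20.9² + 3²·21.5² + 2·[6·20.9·21.5·0.10] = 5907.49 + 539.22 = 6446.71.
With uncorrelated errors the cross-covariances are all true-score covariance, so they carry over unchanged; only the diagonal terms shrink to ρᵢσᵢ².
True-score variance = [2²·20.9²·0.90 + 3²·21.5²·0.75] + 539.22 = 4692.7 + 539.22 = 5231.92.
Reliability = 5231.92 / 6446.71 = 0.812.

0.812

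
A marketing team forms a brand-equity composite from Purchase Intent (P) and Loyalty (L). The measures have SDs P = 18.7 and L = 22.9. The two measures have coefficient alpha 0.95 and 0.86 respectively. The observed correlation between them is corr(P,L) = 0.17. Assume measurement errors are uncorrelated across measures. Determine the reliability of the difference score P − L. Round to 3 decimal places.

0.875

Var(P−L) = 18.7² + 22.9² − 2·18.7·22.9·0.17 = 874.1 − 145.598 = 728.502.
With uncorrelated errors the cross-covariances are all true-score covariance, so they carry over unchanged; only the diagonal terms shrink to ρᵢσᵢ².
True-score variance = [18.7²·0.95 + 22.9²·0.86] − 145.598 = 783.198 − 145.598 = 637.6.
Reliability = 637.6 / 728.502 = 0.875.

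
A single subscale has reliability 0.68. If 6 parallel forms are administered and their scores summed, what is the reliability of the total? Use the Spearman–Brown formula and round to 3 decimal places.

0.927

ρ_k = kρ / (1 + (k−1)ρ) = 6·0.68 / (1 + 5·0.68) = 4.080 / 4.400 = 0.927.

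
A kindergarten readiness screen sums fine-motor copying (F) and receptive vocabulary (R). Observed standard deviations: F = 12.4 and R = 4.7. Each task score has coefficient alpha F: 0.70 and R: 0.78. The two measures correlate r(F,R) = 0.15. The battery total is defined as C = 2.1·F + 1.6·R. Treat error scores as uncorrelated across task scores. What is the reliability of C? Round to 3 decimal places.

Var(C) = 2.1²·12.4² + 1.6²·4.7² + 2·[3.36·12.4·4.7·0.15] = 734.632 + 58.7462 = 793.378.
With uncorrelated errors the cross-covariances are all true-score covariance, so they carry over unchanged; only the diagonal terms shrink to ρᵢσᵢ².
True-score variance = [2.1²·12.4²·0.70 + 1.6²·4.7²·0.78] + 58.7462 = 518.766 + 58.7462 = 577.513.
Reliability = 577.513 / 793.378 = 0.728.

0.728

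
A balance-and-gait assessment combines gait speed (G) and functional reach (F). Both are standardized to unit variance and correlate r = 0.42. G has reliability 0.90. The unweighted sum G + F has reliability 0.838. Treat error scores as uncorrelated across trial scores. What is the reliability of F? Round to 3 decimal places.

Var(G+F) = 2 + 2·0.42 = 2.840.
True-score variance = ρ_G + ρ_F + 2·0.42, so 0.838 = (0.90 + ρ_F + 0.84) / 2.840.
ρ_F = 0.838·2.840 − 0.90 − 0.84 = 0.640.

0.640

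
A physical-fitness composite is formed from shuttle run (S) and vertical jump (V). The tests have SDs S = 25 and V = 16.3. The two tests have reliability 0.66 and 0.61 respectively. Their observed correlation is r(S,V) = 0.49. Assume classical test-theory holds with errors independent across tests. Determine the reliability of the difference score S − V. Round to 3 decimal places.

0.357

Var(S−V) = 25² + 16.3² − 2·25·16.3·0.49 = 890.69 − 399.35 = 491.34.
Because errors are independent across components, Cov(Tᵢ,Tⱼ) = Cov(Xᵢ,Xⱼ); the off-diagonal part of the true-score variance is the same as above.
True-score variance = [25²·0.66 + 16.3²·0.61] − 399.35 = 574.571 − 399.35 = 175.221.
Reliability = 175.221 / 491.34 = 0.357.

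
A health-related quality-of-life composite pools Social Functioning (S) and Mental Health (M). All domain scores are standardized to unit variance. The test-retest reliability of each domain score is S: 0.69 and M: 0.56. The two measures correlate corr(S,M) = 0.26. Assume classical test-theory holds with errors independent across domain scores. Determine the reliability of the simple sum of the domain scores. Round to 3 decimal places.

Var(S+M) = 2 + 2·[0.26] = 2 + 0.52 = 2.52.
Under uncorrelated errors the observed covariances equal the true-score covariances, so only the own-variance terms attenuate.
True-score variance = [0.69 + 0.56] + 0.52 = 1.25 + 0.52 = 1.77.
Reliability = 1.77 / 2.52 = 0.702.

0.702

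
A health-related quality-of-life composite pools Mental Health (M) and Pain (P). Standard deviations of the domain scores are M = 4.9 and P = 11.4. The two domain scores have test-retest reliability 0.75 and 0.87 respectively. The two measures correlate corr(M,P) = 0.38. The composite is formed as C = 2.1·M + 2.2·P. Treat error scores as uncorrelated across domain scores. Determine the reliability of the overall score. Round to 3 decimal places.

0.884

Var(C) = 2.1²·4.9² + 2.2²·11.4² + 2·[4.62·4.9·11.4·0.38] = 734.891 + 196.136 = 931.026.
Under uncorrelated errors the observed covariances equal the true-score covariances, so only the own-variance terms attenuate.
True-score variance = [2.1²·4.9²·0.75 + 2.2²·11.4²·0.87] + 196.136 = 626.649 + 196.136 = 822.784.
Reliability = 822.784 / 931.026 = 0.884.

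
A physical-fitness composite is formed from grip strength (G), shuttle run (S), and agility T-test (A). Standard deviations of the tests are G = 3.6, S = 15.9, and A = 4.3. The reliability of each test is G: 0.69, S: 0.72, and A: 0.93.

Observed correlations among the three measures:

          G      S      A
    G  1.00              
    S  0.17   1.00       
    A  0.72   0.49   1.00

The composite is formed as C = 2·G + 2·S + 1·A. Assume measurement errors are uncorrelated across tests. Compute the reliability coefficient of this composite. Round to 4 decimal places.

Var(C) = 2²·3.6² + 2²·15.9² + 4.3² + 2·[4·3.6·15.9·0.17 + 2·3.6·4.3·0.72 + 2·15.9·4.3·0.49] = 1081.57 + 256.434 = 1338.
Under uncorrelated errors the observed covariances equal the true-score covariances, so only the own-variance terms attenuate.
True-score variance = [2²·3.6²·0.69 + 2²·15.9²·0.72 + 4.3²·0.93] + 256.434 = 781.058 + 256.434 = 1037.49.
Reliability = 1037.49 / 1338 = 0.7754.

0.7754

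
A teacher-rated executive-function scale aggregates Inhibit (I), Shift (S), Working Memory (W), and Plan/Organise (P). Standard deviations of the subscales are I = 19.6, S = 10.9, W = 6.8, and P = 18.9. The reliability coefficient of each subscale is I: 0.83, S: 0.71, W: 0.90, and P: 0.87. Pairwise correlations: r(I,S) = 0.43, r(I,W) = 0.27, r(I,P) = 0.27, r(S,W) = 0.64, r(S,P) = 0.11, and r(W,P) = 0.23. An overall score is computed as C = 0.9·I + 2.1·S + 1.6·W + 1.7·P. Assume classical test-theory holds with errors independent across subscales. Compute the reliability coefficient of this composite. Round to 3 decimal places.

0.896

Var(C) = 0.9²·19.6² + 2.1²·10.9² + 1.6²·6.8² + 1.7²·18.9² + 2·[1.89·19.6·10.9·0.43 + 1.44·19.6·6.8·0.27 + 1.53·19.6·18.9·0.27 + 3.36·10.9·6.8·0.64 + 3.57·10.9·18.9·0.11 + 2.72·6.8·18.9·0.23] = 1985.83 + 1398.33 = 3384.16.
Because errors are independent across components, Cov(Tᵢ,Tⱼ) = Cov(Xᵢ,Xⱼ); the off-diagonal part of the true-score variance is the same as above.
True-score variance = [0.9²·19.6²·0.83 + 2.1²·10.9²·0.71 + 1.6²·6.8²·0.90 + 1.7²·18.9²·0.87] + 1398.33 = 1634.95 + 1398.33 = 3033.27.
Reliability = 3033.27 / 3384.16 = 0.896.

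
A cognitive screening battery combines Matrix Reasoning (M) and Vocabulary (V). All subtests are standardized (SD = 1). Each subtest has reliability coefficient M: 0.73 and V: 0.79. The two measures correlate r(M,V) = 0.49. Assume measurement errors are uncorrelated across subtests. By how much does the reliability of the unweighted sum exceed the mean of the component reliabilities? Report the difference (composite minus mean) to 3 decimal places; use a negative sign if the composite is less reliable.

0.079

Var(sum) = 2 + 0.98 = 2.98; true-score variance = 1.52 + 0.98 = 2.5; composite reliability = 0.8389.
Mean component reliability = 0.7600.
Difference = 0.8389 − 0.7600 = 0.079.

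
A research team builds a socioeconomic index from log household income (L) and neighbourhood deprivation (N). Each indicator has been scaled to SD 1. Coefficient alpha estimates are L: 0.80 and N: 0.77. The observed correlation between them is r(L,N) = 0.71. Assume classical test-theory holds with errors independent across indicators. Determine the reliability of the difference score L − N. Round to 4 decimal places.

0.2586

Var(L−N) = 1 + 1 − 2·0.71 = 2 − 1.42 = 0.58.
With uncorrelated errors the cross-covariances are all true-score covariance, so they carry over unchanged; only the diagonal terms shrink to ρᵢσᵢ².
True-score variance = [0.80 + 0.77] − 1.42 = 1.57 − 1.42 = 0.15.
Reliability = 0.15 / 0.58 = 0.2586.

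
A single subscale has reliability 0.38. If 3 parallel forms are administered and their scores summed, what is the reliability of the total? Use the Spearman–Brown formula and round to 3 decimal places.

ρ_k = kρ / (1 + (k−1)ρ) = 3·0.38 / (1 + 2·0.38) = 1.140 / 1.760 = 0.648.

0.648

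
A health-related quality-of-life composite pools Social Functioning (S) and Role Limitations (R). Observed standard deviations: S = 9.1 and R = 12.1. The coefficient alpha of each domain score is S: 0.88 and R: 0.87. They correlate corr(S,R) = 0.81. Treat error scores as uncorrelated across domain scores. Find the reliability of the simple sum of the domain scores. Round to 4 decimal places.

Var(S+R) = 9.1² + 12.1² + 2·[9.1·12.1·0.81] = 229.22 + 178.378 = 407.598.
Because errors are independent across components, Cov(Tᵢ,Tⱼ) = Cov(Xᵢ,Xⱼ); the off-diagonal part of the true-score variance is the same as above.
True-score variance = [9.1²·0.88 + 12.1²·0.87] + 178.378 = 200.249 + 178.378 = 378.628.
Reliability = 378.628 / 407.598 = 0.9289.

0.9289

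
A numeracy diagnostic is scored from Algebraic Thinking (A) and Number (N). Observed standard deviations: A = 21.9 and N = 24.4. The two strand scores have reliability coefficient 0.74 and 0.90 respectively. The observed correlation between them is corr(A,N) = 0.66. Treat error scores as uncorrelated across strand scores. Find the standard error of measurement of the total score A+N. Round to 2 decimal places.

13.57

Var(total) = 1074.97 + 705.355 = 1780.33.
True-score variance = 890.735 + 705.355 = 1596.09, so reliability = 0.8965.
Error variance = 1780.33 − 1596.09 = 184.235; SEM = √184.235 = 13.57.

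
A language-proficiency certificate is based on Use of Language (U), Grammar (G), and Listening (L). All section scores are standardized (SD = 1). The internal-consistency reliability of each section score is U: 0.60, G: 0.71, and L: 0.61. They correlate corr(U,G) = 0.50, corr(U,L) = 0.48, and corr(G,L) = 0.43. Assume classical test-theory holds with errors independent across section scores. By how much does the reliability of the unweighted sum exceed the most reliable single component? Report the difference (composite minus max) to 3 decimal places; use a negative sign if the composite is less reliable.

0.104

Var(sum) = 3 + 2.82 = 5.82; true-score variance = 1.92 + 2.82 = 4.74; composite reliability = 0.8144.
Max component reliability = 0.7100.
Difference = 0.8144 − 0.7100 = 0.104.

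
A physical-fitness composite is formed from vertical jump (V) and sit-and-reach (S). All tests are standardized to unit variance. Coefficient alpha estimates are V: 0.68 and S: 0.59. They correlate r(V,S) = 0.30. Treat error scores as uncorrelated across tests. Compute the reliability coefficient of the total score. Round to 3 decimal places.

0.719

Var(V+S) = 2 + 2·[0.30] = 2 + 0.6 = 2.6.
Because errors are independent across components, Cov(Tᵢ,Tⱼ) = Cov(Xᵢ,Xⱼ); the off-diagonal part of the true-score variance is the same as above.
True-score variance = [0.68 + 0.59] + 0.6 = 1.27 + 0.6 = 1.87.
Reliability = 1.87 / 2.6 = 0.719.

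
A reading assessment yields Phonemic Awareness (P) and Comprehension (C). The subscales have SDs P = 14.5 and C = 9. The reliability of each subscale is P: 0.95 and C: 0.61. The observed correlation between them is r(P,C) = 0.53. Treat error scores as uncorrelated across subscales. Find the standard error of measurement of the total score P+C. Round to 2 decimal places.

Var(total) = 291.25 + 138.33 = 429.58.
True-score variance = 249.147 + 138.33 = 387.477, so reliability = 0.9020.
Error variance = 429.58 − 387.477 = 42.1025; SEM = √42.1025 = 6.49.

6.49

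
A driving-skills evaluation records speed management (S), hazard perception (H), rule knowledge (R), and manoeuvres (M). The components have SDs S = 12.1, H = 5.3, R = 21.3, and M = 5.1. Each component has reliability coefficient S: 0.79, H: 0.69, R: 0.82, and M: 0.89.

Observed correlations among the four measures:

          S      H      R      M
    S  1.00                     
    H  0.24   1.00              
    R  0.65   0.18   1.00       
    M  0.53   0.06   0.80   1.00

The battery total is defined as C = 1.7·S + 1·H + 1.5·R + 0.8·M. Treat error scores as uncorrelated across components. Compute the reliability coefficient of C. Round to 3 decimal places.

Var(C) = 1.7²·12.1² + 5.3² + 1.5²·21.3² + 0.8²·5.1² + 2·[1.7·12.1·5.3·0.24 + 2.55·12.1·21.3·0.65 + 1.36·12.1·5.1·0.53 + 1.5·5.3·21.3·0.18 + 0.8·5.3·5.1·0.06 + 1.2·21.3·5.1·0.80] = 1488.66 + 1267.79 = 2756.46.
Because errors are independent across components, Cov(Tᵢ,Tⱼ) = Cov(Xᵢ,Xⱼ); the off-diagonal part of the true-score variance is the same as above.
True-score variance = [1.7²·12.1²·0.79 + 5.3²·0.69 + 1.5²·21.3²·0.82 + 0.8²·5.1²·0.89] + 1267.79 = 1205.52 + 1267.79 = 2473.32.
Reliability = 2473.32 / 2756.46 = 0.897.

0.897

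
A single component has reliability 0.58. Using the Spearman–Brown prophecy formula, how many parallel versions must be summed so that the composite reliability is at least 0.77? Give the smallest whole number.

k ≥ ρ*(1−ρ₁)/(ρ₁(1−ρ*)) = 0.77·0.42 / (0.58·0.23) = 2.424.
Smallest integer k = 3.

3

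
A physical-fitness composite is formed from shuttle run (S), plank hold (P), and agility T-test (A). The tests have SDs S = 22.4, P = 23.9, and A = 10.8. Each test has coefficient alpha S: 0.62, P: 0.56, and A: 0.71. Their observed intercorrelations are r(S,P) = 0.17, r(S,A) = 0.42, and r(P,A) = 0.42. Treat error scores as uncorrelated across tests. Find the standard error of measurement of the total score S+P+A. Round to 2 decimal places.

Var(total) = 1189.61 + 602.056 = 1791.67.
True-score variance = 713.783 + 602.056 = 1315.84, so reliability = 0.7344.
Error variance = 1791.67 − 1315.84 = 475.827; SEM = √475.827 = 21.81.

21.81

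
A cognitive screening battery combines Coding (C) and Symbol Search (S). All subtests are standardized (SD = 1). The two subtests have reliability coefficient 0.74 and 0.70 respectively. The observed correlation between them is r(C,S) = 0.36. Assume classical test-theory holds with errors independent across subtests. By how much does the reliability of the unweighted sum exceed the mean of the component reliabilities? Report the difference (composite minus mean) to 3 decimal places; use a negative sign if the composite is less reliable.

0.074

Var(sum) = 2 + 0.72 = 2.72; true-score variance = 1.44 + 0.72 = 2.16; composite reliability = 0.7941.
Mean component reliability = 0.7200.
Difference = 0.7941 − 0.7200 = 0.074.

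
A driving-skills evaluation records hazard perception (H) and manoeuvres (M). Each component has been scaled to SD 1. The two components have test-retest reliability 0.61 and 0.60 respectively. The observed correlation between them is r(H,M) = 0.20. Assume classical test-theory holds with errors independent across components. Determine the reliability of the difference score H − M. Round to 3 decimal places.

Var(H−M) = 1 + 1 − 2·0.20 = 2 − 0.4 = 1.6.
With uncorrelated errors the cross-covariances are all true-score covariance, so they carry over unchanged; only the diagonal terms shrink to ρᵢσᵢ².
True-score variance = [0.61 + 0.60] − 0.4 = 1.21 − 0.4 = 0.81.
Reliability = 0.81 / 1.6 = 0.506.

0.506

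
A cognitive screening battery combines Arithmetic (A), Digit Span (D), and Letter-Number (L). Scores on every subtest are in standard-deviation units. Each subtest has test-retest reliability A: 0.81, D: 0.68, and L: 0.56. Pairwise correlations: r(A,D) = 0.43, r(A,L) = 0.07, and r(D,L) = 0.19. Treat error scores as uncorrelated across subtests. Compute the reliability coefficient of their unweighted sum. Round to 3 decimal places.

0.783

Var(A+D+L) = 3 + 2·[0.43 + 0.07 + 0.19] = 3 + 1.38 = 4.38.
Because errors are independent across components, Cov(Tᵢ,Tⱼ) = Cov(Xᵢ,Xⱼ); the off-diagonal part of the true-score variance is the same as above.
True-score variance = [0.81 + 0.68 + 0.56] + 1.38 = 2.05 + 1.38 = 3.43.
Reliability = 3.43 / 4.38 = 0.783.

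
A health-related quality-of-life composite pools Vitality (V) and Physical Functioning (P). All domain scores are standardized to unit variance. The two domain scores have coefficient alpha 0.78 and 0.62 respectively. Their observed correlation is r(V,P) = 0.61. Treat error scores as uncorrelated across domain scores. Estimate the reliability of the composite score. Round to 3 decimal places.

Var(V+P) = 2 + 2·[0.61] = 2 + 1.22 = 3.22.
With uncorrelated errors the cross-covariances are all true-score covariance, so they carry over unchanged; only the diagonal terms shrink to ρᵢσᵢ².
True-score variance = [0.78 + 0.62] + 1.22 = 1.4 + 1.22 = 2.62.
Reliability = 2.62 / 3.22 = 0.814.

0.814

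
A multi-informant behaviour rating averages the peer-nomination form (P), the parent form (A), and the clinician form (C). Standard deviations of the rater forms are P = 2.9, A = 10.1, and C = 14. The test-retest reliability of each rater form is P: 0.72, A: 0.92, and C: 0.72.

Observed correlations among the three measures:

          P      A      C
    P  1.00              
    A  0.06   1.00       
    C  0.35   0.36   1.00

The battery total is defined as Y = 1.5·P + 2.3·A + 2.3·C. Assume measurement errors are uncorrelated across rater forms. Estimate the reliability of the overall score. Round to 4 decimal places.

Var(Y) = 1.5²·2.9² + 2.3²·10.1² + 2.3²·14² + 2·[3.45·2.9·10.1·0.06 + 3.45·2.9·14·0.35 + 5.29·10.1·14·0.36] = 1595.4 + 648.739 = 2244.13.
Under uncorrelated errors the observed covariances equal the true-score covariances, so only the own-variance terms attenuate.
True-score variance = [1.5²·2.9²·0.72 + 2.3²·10.1²·0.92 + 2.3²·14²·0.72] + 648.739 = 1256.61 + 648.739 = 1905.35.
Reliability = 1905.35 / 2244.13 = 0.8490.

0.8490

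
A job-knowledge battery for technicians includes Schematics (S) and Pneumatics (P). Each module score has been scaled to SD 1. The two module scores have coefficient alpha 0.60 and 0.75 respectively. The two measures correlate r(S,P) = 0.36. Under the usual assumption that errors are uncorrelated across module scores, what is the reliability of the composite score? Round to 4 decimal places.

0.7610

Var(S+P) = 2 + 2·[0.36] = 2 + 0.72 = 2.72.
With uncorrelated errors the cross-covariances are all true-score covariance, so they carry over unchanged; only the diagonal terms shrink to ρᵢσᵢ².
True-score variance = [0.60 + 0.75] + 0.72 = 1.35 + 0.72 = 2.07.
Reliability = 2.07 / 2.72 = 0.7610.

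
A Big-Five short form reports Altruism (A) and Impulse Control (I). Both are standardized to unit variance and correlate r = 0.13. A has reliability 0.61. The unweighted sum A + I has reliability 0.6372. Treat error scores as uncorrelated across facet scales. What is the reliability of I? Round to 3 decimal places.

0.570

Var(A+I) = 2 + 2·0.13 = 2.260.
True-score variance = ρ_A + ρ_I + 2·0.13, so 0.6372 = (0.61 + ρ_I + 0.26) / 2.260.
ρ_I = 0.6372·2.260 − 0.61 − 0.26 = 0.570.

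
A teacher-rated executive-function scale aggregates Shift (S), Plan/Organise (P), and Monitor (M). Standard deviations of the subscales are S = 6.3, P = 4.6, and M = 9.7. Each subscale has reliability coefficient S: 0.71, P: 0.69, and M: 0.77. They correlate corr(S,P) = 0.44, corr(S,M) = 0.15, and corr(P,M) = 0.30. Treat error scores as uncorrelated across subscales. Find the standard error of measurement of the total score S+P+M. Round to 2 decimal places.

Var(total) = 154.94 + 70.6074 = 225.547.
True-score variance = 115.23 + 70.6074 = 185.837, so reliability = 0.8239.
Error variance = 225.547 − 185.837 = 39.7104; SEM = √39.7104 = 6.30.

6.30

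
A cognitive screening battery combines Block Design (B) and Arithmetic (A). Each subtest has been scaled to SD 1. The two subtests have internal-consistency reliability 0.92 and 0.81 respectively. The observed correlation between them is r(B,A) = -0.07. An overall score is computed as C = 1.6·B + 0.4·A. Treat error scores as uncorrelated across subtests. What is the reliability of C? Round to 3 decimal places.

Var(C) = 1.6² + 0.4² + 2·[0.64·(-0.07)] = 2.72 − 0.0896 = 2.6304.
Under uncorrelated errors the observed covariances equal the true-score covariances, so only the own-variance terms attenuate.
True-score variance = [1.6²·0.92 + 0.4²·0.81] − 0.0896 = 2.4848 − 0.0896 = 2.3952.
Reliability = 2.3952 / 2.6304 = 0.911.

0.911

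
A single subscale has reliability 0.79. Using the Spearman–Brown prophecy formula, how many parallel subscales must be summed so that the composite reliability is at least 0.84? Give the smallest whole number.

2

k ≥ ρ*(1−ρ₁)/(ρ₁(1−ρ*)) = 0.84·0.21 / (0.79·0.16) = 1.396.
Smallest integer k = 2.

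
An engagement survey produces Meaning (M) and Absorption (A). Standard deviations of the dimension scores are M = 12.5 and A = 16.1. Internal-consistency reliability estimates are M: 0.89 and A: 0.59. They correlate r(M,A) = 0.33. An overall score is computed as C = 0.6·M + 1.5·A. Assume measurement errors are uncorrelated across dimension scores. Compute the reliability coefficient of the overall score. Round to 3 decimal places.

Var(C) = 0.6²·12.5² + 1.5²·16.1² + 2·[0.9·12.5·16.1·0.33] = 639.473 + 119.543 = 759.015.
Under uncorrelated errors the observed covariances equal the true-score covariances, so only the own-variance terms attenuate.
True-score variance = [0.6²·12.5²·0.89 + 1.5²·16.1²·0.59] + 119.543 = 394.164 + 119.543 = 513.706.
Reliability = 513.706 / 759.015 = 0.677.

0.677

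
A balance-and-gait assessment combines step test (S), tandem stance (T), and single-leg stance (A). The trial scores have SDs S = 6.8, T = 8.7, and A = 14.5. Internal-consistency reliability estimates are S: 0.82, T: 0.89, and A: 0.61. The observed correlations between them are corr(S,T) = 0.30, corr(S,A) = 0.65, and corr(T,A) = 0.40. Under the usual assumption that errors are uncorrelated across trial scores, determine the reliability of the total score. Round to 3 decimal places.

0.835

Var(S+T+A) = 6.8² + 8.7² + 14.5² + 2·[6.8·8.7·0.30 + 6.8·14.5·0.65 + 8.7·14.5·0.40] = 332.18 + 264.596 = 596.776.
Under uncorrelated errors the observed covariances equal the true-score covariances, so only the own-variance terms attenuate.
True-score variance = [6.8²·0.82 + 8.7²·0.89 + 14.5²·0.61] + 264.596 = 233.533 + 264.596 = 498.129.
Reliability = 498.129 / 596.776 = 0.835.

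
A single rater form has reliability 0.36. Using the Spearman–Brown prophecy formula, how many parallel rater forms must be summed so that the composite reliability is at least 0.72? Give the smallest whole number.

5

k ≥ ρ*(1−ρ₁)/(ρ₁(1−ρ*)) = 0.72·0.64 / (0.36·0.28) = 4.571.
Smallest integer k = 5.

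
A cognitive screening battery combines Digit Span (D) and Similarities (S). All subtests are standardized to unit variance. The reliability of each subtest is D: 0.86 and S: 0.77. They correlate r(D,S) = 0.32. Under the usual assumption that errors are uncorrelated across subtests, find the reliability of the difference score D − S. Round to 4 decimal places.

0.7279

Var(D−S) = 1 + 1 − 2·0.32 = 2 − 0.64 = 1.36.
Under uncorrelated errors the observed covariances equal the true-score covariances, so only the own-variance terms attenuate.
True-score variance = [0.86 + 0.77] − 0.64 = 1.63 − 0.64 = 0.99.
Reliability = 0.99 / 1.36 = 0.7279.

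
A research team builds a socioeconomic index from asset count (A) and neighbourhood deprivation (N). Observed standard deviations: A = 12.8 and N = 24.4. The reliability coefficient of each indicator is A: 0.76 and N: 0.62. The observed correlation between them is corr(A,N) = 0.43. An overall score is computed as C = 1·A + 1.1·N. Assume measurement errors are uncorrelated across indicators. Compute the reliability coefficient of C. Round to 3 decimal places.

Var(C) = 12.8² + 1.1²·24.4² + 2·[1.1·12.8·24.4·0.43] = 884.226 + 295.455 = 1179.68.
With uncorrelated errors the cross-covariances are all true-score covariance, so they carry over unchanged; only the diagonal terms shrink to ρᵢσᵢ².
True-score variance = [12.8²·0.76 + 1.1²·24.4²·0.62] + 295.455 = 571.157 + 295.455 = 866.612.
Reliability = 866.612 / 1179.68 = 0.735.

0.735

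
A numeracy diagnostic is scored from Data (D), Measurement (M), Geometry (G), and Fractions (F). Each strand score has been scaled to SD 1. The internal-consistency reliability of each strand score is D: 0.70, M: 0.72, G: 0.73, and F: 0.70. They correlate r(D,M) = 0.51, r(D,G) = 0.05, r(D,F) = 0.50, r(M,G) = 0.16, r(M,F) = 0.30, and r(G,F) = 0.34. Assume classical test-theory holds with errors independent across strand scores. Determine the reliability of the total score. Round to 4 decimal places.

Var(D+M+G+F) = 4 + 2·[0.51 + 0.05 + 0.50 + 0.16 + 0.30 + 0.34] = 4 + 3.72 = 7.72.
Because errors are independent across components, Cov(Tᵢ,Tⱼ) = Cov(Xᵢ,Xⱼ); the off-diagonal part of the true-score variance is the same as above.
True-score variance = [0.70 + 0.72 + 0.73 + 0.70] + 3.72 = 2.85 + 3.72 = 6.57.
Reliability = 6.57 / 7.72 = 0.8510.

0.8510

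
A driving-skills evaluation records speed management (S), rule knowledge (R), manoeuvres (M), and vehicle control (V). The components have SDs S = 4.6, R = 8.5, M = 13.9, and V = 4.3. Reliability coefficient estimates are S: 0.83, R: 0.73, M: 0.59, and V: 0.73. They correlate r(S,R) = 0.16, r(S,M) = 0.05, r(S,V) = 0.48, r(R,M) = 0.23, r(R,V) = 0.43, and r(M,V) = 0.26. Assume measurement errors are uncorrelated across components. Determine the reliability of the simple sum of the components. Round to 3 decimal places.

0.767

Var(S+R+M+V) = 4.6² + 8.5² + 13.9² + 4.3² + 2·[4.6·8.5·0.16 + 4.6·13.9·0.05 + 4.6·4.3·0.48 + 8.5·13.9·0.23 + 8.5·4.3·0.43 + 13.9·4.3·0.26] = 305.11 + 154.757 = 459.867.
With uncorrelated errors the cross-covariances are all true-score covariance, so they carry over unchanged; only the diagonal terms shrink to ρᵢσᵢ².
True-score variance = [4.6²·0.83 + 8.5²·0.73 + 13.9²·0.59 + 4.3²·0.73] + 154.757 = 197.797 + 154.757 = 352.554.
Reliability = 352.554 / 459.867 = 0.767.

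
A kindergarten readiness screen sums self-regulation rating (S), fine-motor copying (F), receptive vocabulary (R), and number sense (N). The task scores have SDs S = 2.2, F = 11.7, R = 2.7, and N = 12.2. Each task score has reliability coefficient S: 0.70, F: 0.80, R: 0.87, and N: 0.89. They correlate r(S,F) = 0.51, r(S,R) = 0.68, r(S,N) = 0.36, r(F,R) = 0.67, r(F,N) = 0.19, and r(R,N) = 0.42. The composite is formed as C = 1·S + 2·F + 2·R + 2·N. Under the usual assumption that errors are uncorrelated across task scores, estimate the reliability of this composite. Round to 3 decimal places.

Var(C) = 2.2² + 2²·11.7² + 2²·2.7² + 2²·12.2² + 2·[2·2.2·11.7·0.51 + 2·2.2·2.7·0.68 + 2·2.2·12.2·0.36 + 4·11.7·2.7·0.67 + 4·11.7·12.2·0.19 + 4·2.7·12.2·0.42] = 1176.92 + 604.282 = 1781.2.
Under uncorrelated errors the observed covariances equal the true-score covariances, so only the own-variance terms attenuate.
True-score variance = [2.2²·0.70 + 2²·11.7²·0.80 + 2²·2.7²·0.87 + 2²·12.2²·0.89] + 604.282 = 996.676 + 604.282 = 1600.96.
Reliability = 1600.96 / 1781.2 = 0.899.

0.899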